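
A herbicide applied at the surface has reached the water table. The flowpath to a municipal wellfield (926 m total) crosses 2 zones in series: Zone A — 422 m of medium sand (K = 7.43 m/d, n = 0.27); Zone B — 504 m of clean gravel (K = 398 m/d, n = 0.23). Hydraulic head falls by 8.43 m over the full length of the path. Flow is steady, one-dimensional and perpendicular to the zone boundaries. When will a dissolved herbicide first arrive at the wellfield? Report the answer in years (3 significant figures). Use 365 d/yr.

Continuity: the same q passes through each zone, so ΔH = q·Σ(L_j/K_j) — the zones act as resistances in series.
Σ(L/K) = 422/7.43 + 504/398 = 56.80 + 1.266 = 58.06 d
q = ΔH / Σ(L/K) = 8.43 / 58.06 = 0.1452 m/d (same in every zone)
Zone A: v = q/n = 0.1452/0.27 = 0.5377 m/d → t_A = 422/0.5377 = 784.8 d
Zone B: v = q/n = 0.1452/0.23 = 0.6312 m/d → t_B = 504/0.6312 = 798.4 d
Total t = 784.8 + 798.4 = 1583 d
   = 1583 / 365 = 4.34 yr

4.34 years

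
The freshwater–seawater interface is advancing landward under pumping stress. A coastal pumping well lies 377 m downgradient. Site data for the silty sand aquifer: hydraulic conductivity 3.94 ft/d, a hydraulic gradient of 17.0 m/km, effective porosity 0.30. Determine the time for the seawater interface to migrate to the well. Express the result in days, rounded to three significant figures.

K = 3.94 ft/d × 0.3048 = 1.201 m/d
Specific discharge q = 1.201 × 0.017 = 0.02042 m/d
v = Ki/n = 1.201·0.017/0.30 = 0.06805 m/d
t = L / v = 377 / 0.06805 = 5540 d

5540 days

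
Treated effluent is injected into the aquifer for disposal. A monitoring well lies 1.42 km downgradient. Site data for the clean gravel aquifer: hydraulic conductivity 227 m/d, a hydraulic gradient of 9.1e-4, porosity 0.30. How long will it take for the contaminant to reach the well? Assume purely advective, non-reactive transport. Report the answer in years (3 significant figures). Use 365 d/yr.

5.65 years

Specific discharge q = 227 × 9.1e-4 = 0.2066 m/d
Average linear velocity = 0.2066 / 0.30 = 0.6886 m/d
L = 1.42 km = 1420 m
t = L / v = 1420 / 0.6886 = 2062 d
   = 2062 / 365 = 5.65 yr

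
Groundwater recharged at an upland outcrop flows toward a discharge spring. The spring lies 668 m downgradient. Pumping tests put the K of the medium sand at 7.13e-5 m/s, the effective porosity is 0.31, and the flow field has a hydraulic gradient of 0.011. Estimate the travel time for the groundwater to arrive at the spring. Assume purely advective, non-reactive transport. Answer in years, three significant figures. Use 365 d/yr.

8.37 years

K = 7.13e-5 m/s × 86400 s/d = 6.160 m/d
q = Ki = 6.160 × 0.011 = 0.06776 m/d
v = Ki/n = 6.160·0.011/0.31 = 0.2186 m/d
t = L / v = 668 / 0.2186 = 3056 d
   = 3056 / 365 = 8.37 yr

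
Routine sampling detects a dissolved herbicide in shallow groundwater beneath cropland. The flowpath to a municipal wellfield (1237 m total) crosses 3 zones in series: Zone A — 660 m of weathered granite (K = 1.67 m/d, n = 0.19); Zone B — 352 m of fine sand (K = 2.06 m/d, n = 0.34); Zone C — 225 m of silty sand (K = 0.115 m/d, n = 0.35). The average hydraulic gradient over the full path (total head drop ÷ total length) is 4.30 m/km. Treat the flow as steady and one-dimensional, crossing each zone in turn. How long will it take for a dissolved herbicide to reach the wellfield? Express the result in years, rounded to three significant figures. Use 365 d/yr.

421 years

Continuity: the same q passes through each zone, so ΔH = q·Σ(L_j/K_j) — the zones act as resistances in series.
Σ(L/K) = 660/1.67 + 352/2.06 + 225/0.115 = 395.2 + 170.9 + 1957 = 2523 d
K_eq = L_total / Σ(L/K) = 1237 / 2523 = 0.4904 m/d
q = K_eq · i = 0.4904 × 0.0043 = 0.002109 m/d (same in every zone)
Zone A: v = q/n = 0.002109/0.19 = 0.01110 m/d → t_A = 660/0.01110 = 59470 d
Zone B: v = q/n = 0.002109/0.34 = 0.006202 m/d → t_B = 352/0.006202 = 56760 d
Zone C: v = q/n = 0.002109/0.35 = 0.006024 m/d → t_C = 225/0.006024 = 37350 d
Total t = 59470 + 56760 + 37350 = 153600 d
   = 153600 / 365 = 421 yr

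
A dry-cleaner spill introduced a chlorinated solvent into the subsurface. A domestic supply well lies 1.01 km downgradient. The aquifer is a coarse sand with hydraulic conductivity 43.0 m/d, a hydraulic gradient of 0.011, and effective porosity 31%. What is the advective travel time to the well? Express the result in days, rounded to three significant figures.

662 days

Darcy flux q = K·i = 43.0 × 0.011 = 0.4730 m/d
v_s = q/n_e = 0.4730/0.31 = 1.526 m/d
L = 1.01 km = 1010 m
t = L / v = 1010 / 1.526 = 661.9 d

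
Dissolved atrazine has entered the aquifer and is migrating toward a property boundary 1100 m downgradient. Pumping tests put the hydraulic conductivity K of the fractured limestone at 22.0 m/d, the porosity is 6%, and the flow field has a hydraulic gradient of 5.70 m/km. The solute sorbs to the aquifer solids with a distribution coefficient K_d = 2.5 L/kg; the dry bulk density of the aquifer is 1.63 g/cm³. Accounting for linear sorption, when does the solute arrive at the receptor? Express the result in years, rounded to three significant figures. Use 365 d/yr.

Darcy flux q = K·i = 22.0 × 0.0057 = 0.1254 m/d
v = Ki/n = 22.0·0.0057/0.06 = 2.090 m/d
Retardation R = 1 + ρ_b·K_d/n = 1 + 1.63×2.5/0.06 = 68.92
Contaminant velocity v_c = v/R = 2.090/68.92 = 0.03033 m/d
t = L/v_c = 1100/0.03033 = 36270 d
   = 36270/365 = 99.4 yr

99.4 years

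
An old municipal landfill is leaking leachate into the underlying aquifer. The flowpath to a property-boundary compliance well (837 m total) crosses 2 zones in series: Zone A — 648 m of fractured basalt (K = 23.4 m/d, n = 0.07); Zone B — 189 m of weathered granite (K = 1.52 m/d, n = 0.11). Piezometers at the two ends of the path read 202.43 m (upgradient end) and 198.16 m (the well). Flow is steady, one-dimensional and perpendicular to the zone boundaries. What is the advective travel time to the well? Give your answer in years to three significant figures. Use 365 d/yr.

6.45 years

Total head drop ΔH = 202.43 − 198.16 = 4.27 m
Steady 1-D flow in series ⇒ the Darcy flux q is identical in every zone and the zone head losses add (resistances L/K in series).
Σ(L/K) = 648/23.4 + 189/1.52 = 27.69 + 124.3 = 152.0 d
q = ΔH / Σ(L/K) = 4.27 / 152.0 = 0.02809 m/d (same in every zone)
Zone A: v = q/n = 0.02809/0.07 = 0.4012 m/d → t_A = 648/0.4012 = 1615 d
Zone B: v = q/n = 0.02809/0.11 = 0.2553 m/d → t_B = 189/0.2553 = 740.2 d
Total t = 1615 + 740.2 = 2355 d
   = 2355 / 365 = 6.45 yr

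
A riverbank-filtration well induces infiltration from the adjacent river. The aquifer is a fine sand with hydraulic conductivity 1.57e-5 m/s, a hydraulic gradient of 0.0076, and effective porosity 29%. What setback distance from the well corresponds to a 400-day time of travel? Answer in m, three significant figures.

14.2 m

K = 1.57e-5 m/s × 86400 s/d = 1.356 m/d
Darcy flux q = K·i = 1.356 × 0.0076 = 0.01031 m/d
Average linear velocity = 0.01031 / 0.29 = 0.03555 m/d
L = v × T = 0.03555 × 400 = 14.22 m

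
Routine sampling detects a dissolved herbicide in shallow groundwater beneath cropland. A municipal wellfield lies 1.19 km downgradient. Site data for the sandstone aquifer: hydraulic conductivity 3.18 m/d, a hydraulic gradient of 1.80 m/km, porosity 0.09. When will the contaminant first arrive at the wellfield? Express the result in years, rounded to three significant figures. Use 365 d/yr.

51.3 years

Darcy flux q = K·i = 3.18 × 0.0018 = 0.005724 m/d
v = Ki/n = 3.18·0.0018/0.09 = 0.06360 m/d
L = 1.19 km = 1190 m
t = L / v = 1190 / 0.06360 = 18710 d
   = 18710 / 365 = 51.3 yr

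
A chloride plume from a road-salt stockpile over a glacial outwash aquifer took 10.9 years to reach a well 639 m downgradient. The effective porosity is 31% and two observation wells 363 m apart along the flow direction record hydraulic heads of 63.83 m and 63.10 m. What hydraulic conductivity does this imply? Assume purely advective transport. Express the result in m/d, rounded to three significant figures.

24.8 m/d

Hydraulic gradient i = (63.83 − 63.10) / 363 = 0.73 / 363 = 0.002011
t = 10.9 years = 3979 d
v = L / t = 639 / 3979 = 0.1606 m/d
K = v · n / i = 0.1606 × 0.31 / 0.002011 = 24.8 m/d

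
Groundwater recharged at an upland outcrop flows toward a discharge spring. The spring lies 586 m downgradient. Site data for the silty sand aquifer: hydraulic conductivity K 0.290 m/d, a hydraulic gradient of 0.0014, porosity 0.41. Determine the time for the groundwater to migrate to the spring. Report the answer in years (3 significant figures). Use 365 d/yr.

1620 years

q = Ki = 0.290 × 0.0014 = 4.060e-4 m/d
Average linear velocity = 4.060e-4 / 0.41 = 9.902e-4 m/d
t = L / v = 586 / 9.902e-4 = 591800 d
   = 591800 / 365 = 1620 yr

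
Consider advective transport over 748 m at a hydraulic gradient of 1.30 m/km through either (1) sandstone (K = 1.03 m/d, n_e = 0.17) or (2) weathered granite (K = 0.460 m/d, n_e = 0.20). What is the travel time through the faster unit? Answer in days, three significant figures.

95000 days

Unit 1 (sandstone): v = 1.03×0.0013/0.17 = 0.007876 m/d, t = 748/0.007876 = 94970 d
Unit 2 (weathered granite): v = 0.460×0.0013/0.20 = 0.002990 m/d, t = 748/0.002990 = 250200 d
Faster unit: t = 95000 d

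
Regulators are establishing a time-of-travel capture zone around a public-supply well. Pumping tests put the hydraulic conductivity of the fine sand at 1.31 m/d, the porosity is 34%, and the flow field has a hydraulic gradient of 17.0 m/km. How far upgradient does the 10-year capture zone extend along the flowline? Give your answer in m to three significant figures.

239 m

Darcy flux q = K·i = 1.31 × 0.017 = 0.02227 m/d
v_s = q/n_e = 0.02227/0.34 = 0.06550 m/d
T = 10 yr × 365 = 3650 d
L = v × T = 0.06550 × 3650 = 239.1 m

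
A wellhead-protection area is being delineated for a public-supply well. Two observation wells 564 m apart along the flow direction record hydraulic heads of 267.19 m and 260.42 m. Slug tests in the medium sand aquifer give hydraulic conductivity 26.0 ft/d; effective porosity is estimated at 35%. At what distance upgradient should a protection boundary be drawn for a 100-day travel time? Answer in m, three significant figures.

27.2 m

Hydraulic gradient i = (267.19 − 260.42) / 564 = 6.77 / 564 = 0.01200
K = 26.0 ft/d × 0.3048 = 7.925 m/d
Specific discharge q = 7.925 × 0.01200 = 0.09513 m/d
Average linear velocity = 0.09513 / 0.35 = 0.2718 m/d
L = v × T = 0.2718 × 100 = 27.18 m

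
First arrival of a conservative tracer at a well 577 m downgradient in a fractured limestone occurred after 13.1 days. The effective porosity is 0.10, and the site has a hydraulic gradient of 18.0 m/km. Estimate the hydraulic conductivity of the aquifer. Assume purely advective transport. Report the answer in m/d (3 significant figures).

v = L / t = 577 / 13.1 = 44.05 m/d
K = v · n / i = 44.05 × 0.10 / 0.018 = 245 m/d

245 m/d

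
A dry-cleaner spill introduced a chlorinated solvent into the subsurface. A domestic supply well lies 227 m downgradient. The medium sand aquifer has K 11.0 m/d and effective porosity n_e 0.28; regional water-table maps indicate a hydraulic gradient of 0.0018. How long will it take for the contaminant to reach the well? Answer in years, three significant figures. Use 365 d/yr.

q = Ki = 11.0 × 0.0018 = 0.01980 m/d
v_s = q/n_e = 0.01980/0.28 = 0.07071 m/d
t = L / v = 227 / 0.07071 = 3210 d
   = 3210 / 365 = 8.79 yr

8.79 years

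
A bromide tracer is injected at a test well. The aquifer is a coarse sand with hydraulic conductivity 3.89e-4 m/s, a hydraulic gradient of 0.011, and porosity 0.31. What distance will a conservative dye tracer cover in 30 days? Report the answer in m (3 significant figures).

35.8 m

K = 3.89e-4 m/s × 86400 s/d = 33.61 m/d
Darcy flux q = K·i = 33.61 × 0.011 = 0.3697 m/d
v_s = q/n_e = 0.3697/0.31 = 1.193 m/d
L = v × T = 1.193 × 30 = 35.78 m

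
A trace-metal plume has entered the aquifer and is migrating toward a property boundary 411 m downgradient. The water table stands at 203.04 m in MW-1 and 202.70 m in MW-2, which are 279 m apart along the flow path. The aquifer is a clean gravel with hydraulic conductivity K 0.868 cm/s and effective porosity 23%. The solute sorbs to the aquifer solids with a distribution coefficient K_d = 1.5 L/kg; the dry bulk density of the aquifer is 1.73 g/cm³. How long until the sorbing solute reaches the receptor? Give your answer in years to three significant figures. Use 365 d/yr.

Hydraulic gradient i = (203.04 − 202.70) / 279 = 0.34 / 279 = 0.001219
K = 0.868 cm/s × 864 = 750.0 m/d
Specific discharge q = 750.0 × 0.001219 = 0.9139 m/d
v = Ki/n = 750.0·0.001219/0.23 = 3.974 m/d
Retardation R = 1 + ρ_b·K_d/n = 1 + 1.73×1.5/0.23 = 12.28
Contaminant velocity v_c = v/R = 3.974/12.28 = 0.3235 m/d
t = L/v_c = 411/0.3235 = 1270 d
   = 1270/365 = 3.48 yr

3.48 years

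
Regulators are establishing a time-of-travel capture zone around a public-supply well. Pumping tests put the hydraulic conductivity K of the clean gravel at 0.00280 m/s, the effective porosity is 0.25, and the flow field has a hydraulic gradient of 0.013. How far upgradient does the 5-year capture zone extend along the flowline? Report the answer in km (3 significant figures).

23.0 km

K = 0.00280 m/s × 86400 s/d = 241.9 m/d
Darcy flux q = K·i = 241.9 × 0.013 = 3.145 m/d
Average linear velocity = 3.145 / 0.25 = 12.58 m/d
T = 5 yr × 365 = 1825 d
L = v × T = 12.58 × 1825 = 22960 m
   = 23.0 km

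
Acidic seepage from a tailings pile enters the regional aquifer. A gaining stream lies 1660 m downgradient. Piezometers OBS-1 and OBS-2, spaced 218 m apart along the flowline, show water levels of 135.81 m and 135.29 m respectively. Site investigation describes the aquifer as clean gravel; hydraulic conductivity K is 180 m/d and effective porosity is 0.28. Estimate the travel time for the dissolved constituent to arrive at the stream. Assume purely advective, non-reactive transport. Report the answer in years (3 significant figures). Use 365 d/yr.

Hydraulic gradient i = (135.81 − 135.29) / 218 = 0.52 / 218 = 0.002385
Darcy flux q = K·i = 180 × 0.002385 = 0.4294 m/d
v = Ki/n = 180·0.002385/0.28 = 1.533 m/d
t = L / v = 1660 / 1.533 = 1083 d
   = 1083 / 365 = 2.97 yr

2.97 years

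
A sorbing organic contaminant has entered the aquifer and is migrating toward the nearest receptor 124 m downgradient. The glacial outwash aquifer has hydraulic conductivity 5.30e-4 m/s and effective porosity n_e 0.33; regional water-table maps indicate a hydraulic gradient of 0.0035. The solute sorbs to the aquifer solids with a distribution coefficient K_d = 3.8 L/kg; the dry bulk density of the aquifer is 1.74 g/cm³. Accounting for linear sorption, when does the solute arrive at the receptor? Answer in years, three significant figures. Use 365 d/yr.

K = 5.30e-4 m/s × 86400 s/d = 45.79 m/d
q = Ki = 45.79 × 0.0035 = 0.1603 m/d
Average linear velocity = 0.1603 / 0.33 = 0.4857 m/d
Retardation R = 1 + ρ_b·K_d/n = 1 + 1.74×3.8/0.33 = 21.04
Contaminant velocity v_c = v/R = 0.4857/21.04 = 0.02309 m/d
t = L/v_c = 124/0.02309 = 5371 d
   = 5371/365 = 14.7 yr

14.7 years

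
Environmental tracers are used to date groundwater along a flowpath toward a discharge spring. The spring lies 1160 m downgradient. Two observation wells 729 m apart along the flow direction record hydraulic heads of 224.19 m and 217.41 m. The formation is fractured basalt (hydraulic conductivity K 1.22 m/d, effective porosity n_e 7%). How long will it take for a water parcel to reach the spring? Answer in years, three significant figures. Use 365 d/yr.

Hydraulic gradient i = (224.19 − 217.41) / 729 = 6.78 / 729 = 0.009300
Darcy flux q = K·i = 1.22 × 0.009300 = 0.01135 m/d
Average linear velocity = 0.01135 / 0.07 = 0.1621 m/d
t = L / v = 1160 / 0.1621 = 7156 d
   = 7156 / 365 = 19.6 yr

19.6 years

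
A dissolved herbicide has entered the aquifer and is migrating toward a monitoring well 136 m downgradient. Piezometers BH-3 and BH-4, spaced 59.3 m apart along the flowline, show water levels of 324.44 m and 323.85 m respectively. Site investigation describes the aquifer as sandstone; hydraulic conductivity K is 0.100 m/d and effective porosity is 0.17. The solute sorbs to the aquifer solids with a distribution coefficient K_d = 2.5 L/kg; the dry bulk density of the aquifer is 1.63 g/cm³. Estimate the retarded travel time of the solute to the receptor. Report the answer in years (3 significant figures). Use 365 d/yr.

Hydraulic gradient i = (324.44 − 323.85) / 59.3 = 0.59 / 59.3 = 0.009949
q = Ki = 0.100 × 0.009949 = 9.949e-4 m/d
v_s = q/n_e = 9.949e-4/0.17 = 0.005853 m/d
Retardation R = 1 + ρ_b·K_d/n = 1 + 1.63×2.5/0.17 = 24.97
Contaminant velocity v_c = v/R = 0.005853/24.97 = 2.344e-4 m/d
t = L/v_c = 136/2.344e-4 = 580300 d
   = 580300/365 = 1590 yr

1590 years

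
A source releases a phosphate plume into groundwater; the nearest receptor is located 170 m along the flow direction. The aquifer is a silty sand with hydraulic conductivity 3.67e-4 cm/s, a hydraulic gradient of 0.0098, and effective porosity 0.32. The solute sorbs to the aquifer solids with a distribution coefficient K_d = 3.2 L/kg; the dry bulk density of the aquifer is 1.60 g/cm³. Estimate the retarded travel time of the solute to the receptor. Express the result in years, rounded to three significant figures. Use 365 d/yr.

815 years

K = 3.67e-4 cm/s × 864 = 0.3171 m/d
Specific discharge q = 0.3171 × 0.0098 = 0.003107 m/d
v_s = q/n_e = 0.003107/0.32 = 0.009711 m/d
Retardation R = 1 + ρ_b·K_d/n = 1 + 1.60×3.2/0.32 = 17.00
Contaminant velocity v_c = v/R = 0.009711/17.00 = 5.712e-4 m/d
t = L/v_c = 170/5.712e-4 = 297600 d
   = 297600/365 = 815 yr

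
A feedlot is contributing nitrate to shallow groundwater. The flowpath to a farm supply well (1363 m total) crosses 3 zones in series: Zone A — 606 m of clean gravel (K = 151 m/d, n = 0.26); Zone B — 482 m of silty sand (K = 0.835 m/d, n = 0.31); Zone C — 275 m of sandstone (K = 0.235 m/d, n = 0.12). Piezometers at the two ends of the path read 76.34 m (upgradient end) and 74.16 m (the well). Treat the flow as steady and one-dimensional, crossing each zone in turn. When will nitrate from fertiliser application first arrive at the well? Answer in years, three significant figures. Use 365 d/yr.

Total head drop ΔH = 76.34 − 74.16 = 2.18 m
Steady 1-D flow in series ⇒ the Darcy flux q is identical in every zone and the zone head losses add (resistances L/K in series).
Σ(L/K) = 606/151 + 482/0.835 + 275/0.235 = 4.013 + 577.2 + 1170 = 1751 d
q = ΔH / Σ(L/K) = 2.18 / 1751 = 0.001245 m/d (same in every zone)
Zone A: v = q/n = 0.001245/0.26 = 0.004787 m/d → t_A = 606/0.004787 = 126600 d
Zone B: v = q/n = 0.001245/0.31 = 0.004015 m/d → t_B = 482/0.004015 = 120000 d
Zone C: v = q/n = 0.001245/0.12 = 0.01037 m/d → t_C = 275/0.01037 = 26510 d
Total t = 126600 + 120000 + 26510 = 273100 d
   = 273100 / 365 = 748 yr

748 years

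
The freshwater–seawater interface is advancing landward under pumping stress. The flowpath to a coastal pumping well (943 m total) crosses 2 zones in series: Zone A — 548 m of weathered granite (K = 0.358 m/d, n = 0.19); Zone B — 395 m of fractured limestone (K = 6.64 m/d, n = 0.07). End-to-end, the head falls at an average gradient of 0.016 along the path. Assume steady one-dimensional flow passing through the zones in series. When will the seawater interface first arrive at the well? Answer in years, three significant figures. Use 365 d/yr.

Steady 1-D flow in series ⇒ the Darcy flux q is identical in every zone and the zone head losses add (resistances L/K in series).
Σ(L/K) = 548/0.358 + 395/6.64 = 1531 + 59.49 = 1590 d
K_eq = L_total / Σ(L/K) = 943 / 1590 = 0.5930 m/d
q = K_eq · i = 0.5930 × 0.016 = 0.009488 m/d (same in every zone)
Zone A: v = q/n = 0.009488/0.19 = 0.04994 m/d → t_A = 548/0.04994 = 10970 d
Zone B: v = q/n = 0.009488/0.07 = 0.1355 m/d → t_B = 395/0.1355 = 2914 d
Total t = 10970 + 2914 = 13890 d
   = 13890 / 365 = 38.0 yr

38.0 years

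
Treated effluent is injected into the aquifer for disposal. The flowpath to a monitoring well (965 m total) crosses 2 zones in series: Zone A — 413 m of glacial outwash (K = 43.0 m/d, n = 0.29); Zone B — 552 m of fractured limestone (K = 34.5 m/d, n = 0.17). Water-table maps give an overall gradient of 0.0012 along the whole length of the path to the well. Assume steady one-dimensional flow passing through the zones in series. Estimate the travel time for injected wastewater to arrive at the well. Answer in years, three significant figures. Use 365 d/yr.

12.9 years

Steady 1-D flow in series ⇒ the Darcy flux q is identical in every zone and the zone head losses add (resistances L/K in series).
Σ(L/K) = 413/43.0 + 552/34.5 = 9.605 + 16.00 = 25.60 d
K_eq = L_total / Σ(L/K) = 965 / 25.60 = 37.69 m/d
q = K_eq · i = 37.69 × 0.0012 = 0.04523 m/d (same in every zone)
Zone A: v = q/n = 0.04523/0.29 = 0.1560 m/d → t_A = 413/0.1560 = 2648 d
Zone B: v = q/n = 0.04523/0.17 = 0.2660 m/d → t_B = 552/0.2660 = 2075 d
Total t = 2648 + 2075 = 4723 d
   = 4723 / 365 = 12.9 yr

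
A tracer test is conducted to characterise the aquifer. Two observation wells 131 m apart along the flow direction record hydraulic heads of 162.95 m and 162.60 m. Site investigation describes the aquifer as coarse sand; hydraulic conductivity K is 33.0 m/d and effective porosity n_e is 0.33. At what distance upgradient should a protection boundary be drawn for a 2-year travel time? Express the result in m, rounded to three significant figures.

Hydraulic gradient i = (162.95 − 162.60) / 131 = 0.35 / 131 = 0.002672
Darcy flux q = K·i = 33.0 × 0.002672 = 0.08817 m/d
Average linear velocity = 0.08817 / 0.33 = 0.2672 m/d
T = 2 yr × 365 = 730 d
L = v × T = 0.2672 × 730 = 195.0 m

195 m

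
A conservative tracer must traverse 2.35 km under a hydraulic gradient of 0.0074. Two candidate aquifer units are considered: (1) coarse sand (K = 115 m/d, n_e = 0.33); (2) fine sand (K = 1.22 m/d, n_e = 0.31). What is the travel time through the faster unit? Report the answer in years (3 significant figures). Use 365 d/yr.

Unit 1 (coarse sand): v = 115×0.0074/0.33 = 2.579 m/d, t = 2350/2.579 = 911.3 d
Unit 2 (fine sand): v = 1.22×0.0074/0.31 = 0.02912 m/d, t = 2350/0.02912 = 80690 d
Faster: 911.3 d / 365 = 2.50 yr

2.50 years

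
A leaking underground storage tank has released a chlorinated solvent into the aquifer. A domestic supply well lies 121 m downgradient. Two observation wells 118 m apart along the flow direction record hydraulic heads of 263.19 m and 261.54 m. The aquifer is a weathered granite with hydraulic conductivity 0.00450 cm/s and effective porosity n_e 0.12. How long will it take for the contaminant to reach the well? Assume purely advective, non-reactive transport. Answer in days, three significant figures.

267 days

Hydraulic gradient i = (263.19 − 261.54) / 118 = 1.65 / 118 = 0.01398
K = 0.00450 cm/s × 864 = 3.888 m/d
q = Ki = 3.888 × 0.01398 = 0.05437 m/d
v = Ki/n = 3.888·0.01398/0.12 = 0.4531 m/d
t = L / v = 121 / 0.4531 = 267.1 d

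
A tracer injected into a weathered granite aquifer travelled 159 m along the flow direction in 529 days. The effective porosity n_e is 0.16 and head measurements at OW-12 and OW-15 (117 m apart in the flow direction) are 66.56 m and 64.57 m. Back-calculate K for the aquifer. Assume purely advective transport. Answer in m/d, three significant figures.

Hydraulic gradient i = (66.56 − 64.57) / 117 = 1.99 / 117 = 0.01701
v = L / t = 159 / 529 = 0.3006 m/d
K = v · n / i = 0.3006 × 0.16 / 0.01701 = 2.83 m/d

2.83 m/d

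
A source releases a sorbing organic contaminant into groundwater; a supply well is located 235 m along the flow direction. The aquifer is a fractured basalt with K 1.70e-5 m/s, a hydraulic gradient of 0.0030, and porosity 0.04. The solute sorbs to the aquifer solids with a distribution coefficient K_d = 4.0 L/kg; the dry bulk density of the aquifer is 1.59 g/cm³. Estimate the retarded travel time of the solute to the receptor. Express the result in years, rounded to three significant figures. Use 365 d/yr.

935 years

K = 1.70e-5 m/s × 86400 s/d = 1.469 m/d
q = Ki = 1.469 × 0.0030 = 0.004406 m/d
v = Ki/n = 1.469·0.0030/0.04 = 0.1102 m/d
Retardation R = 1 + ρ_b·K_d/n = 1 + 1.59×4.0/0.04 = 160.0
Contaminant velocity v_c = v/R = 0.1102/160.0 = 6.885e-4 m/d
t = L/v_c = 235/6.885e-4 = 341300 d
   = 341300/365 = 935 yr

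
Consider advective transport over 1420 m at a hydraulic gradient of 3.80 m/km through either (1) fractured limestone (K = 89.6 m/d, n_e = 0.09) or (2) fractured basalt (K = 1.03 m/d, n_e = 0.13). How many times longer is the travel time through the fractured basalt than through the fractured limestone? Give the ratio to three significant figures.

126

Unit 1 (fractured limestone): v = 89.6×0.0038/0.09 = 3.783 m/d, t = 1420/3.783 = 375.4 d
Unit 2 (fractured basalt): v = 1.03×0.0038/0.13 = 0.03011 m/d, t = 1420/0.03011 = 47160 d
t(fractured basalt) / t(fractured limestone) = 47160/375.4 = 126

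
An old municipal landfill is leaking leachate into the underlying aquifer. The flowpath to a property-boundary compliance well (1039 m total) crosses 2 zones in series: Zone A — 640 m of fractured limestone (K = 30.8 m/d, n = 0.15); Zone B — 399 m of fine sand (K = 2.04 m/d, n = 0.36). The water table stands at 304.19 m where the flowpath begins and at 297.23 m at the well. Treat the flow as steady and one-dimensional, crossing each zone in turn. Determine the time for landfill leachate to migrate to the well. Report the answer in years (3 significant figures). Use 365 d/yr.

Total head drop ΔH = 304.19 − 297.23 = 6.96 m
Continuity: the same q passes through each zone, so ΔH = q·Σ(L_j/K_j) — the zones act as resistances in series.
Σ(L/K) = 640/30.8 + 399/2.04 = 20.78 + 195.6 = 216.4 d
q = ΔH / Σ(L/K) = 6.96 / 216.4 = 0.03217 m/d (same in every zone)
Zone A: v = q/n = 0.03217/0.15 = 0.2144 m/d → t_A = 640/0.2144 = 2984 d
Zone B: v = q/n = 0.03217/0.36 = 0.08935 m/d → t_B = 399/0.08935 = 4465 d
Total t = 2984 + 4465 = 7450 d
   = 7450 / 365 = 20.4 yr

20.4 years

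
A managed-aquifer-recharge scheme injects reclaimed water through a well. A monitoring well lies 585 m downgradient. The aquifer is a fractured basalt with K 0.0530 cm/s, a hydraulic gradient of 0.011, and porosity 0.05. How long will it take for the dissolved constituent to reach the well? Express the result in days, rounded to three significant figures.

K = 0.0530 cm/s × 864 = 45.79 m/d
Specific discharge q = 45.79 × 0.011 = 0.5037 m/d
v = Ki/n = 45.79·0.011/0.05 = 10.07 m/d
t = L / v = 585 / 10.07 = 58.07 d

58.1 days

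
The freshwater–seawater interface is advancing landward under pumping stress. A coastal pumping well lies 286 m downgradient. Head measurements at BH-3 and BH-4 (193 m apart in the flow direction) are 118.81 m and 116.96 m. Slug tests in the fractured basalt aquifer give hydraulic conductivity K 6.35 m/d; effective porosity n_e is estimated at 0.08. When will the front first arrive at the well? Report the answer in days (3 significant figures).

376 days

Hydraulic gradient i = (118.81 − 116.96) / 193 = 1.85 / 193 = 0.009585
Darcy flux q = K·i = 6.35 × 0.009585 = 0.06087 m/d
v_s = q/n_e = 0.06087/0.08 = 0.7608 m/d
t = L / v = 286 / 0.7608 = 375.9 d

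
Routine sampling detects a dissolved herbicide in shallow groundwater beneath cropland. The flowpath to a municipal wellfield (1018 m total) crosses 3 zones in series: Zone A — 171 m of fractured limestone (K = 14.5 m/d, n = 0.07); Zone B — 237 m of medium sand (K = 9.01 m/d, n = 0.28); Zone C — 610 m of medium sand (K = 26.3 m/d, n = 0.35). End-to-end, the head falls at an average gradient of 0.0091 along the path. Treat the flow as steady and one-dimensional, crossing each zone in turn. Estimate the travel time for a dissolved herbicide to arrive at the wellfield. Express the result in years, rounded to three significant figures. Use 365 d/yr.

5.29 years

For zones in series the flux q is common to all zones; the equivalent conductivity is the harmonic (thickness-weighted) mean, K_eq = L_total / Σ(L_j/K_j).
Σ(L/K) = 171/14.5 + 237/9.01 + 610/26.3 = 11.79 + 26.30 + 23.19 = 61.29 d
K_eq = L_total / Σ(L/K) = 1018 / 61.29 = 16.61 m/d
q = K_eq · i = 16.61 × 0.0091 = 0.1511 m/d (same in every zone)
Zone A: v = q/n = 0.1511/0.07 = 2.159 m/d → t_A = 171/2.159 = 79.20 d
Zone B: v = q/n = 0.1511/0.28 = 0.5398 m/d → t_B = 237/0.5398 = 439.1 d
Zone C: v = q/n = 0.1511/0.35 = 0.4318 m/d → t_C = 610/0.4318 = 1413 d
Total t = 79.20 + 439.1 + 1413 = 1931 d
   = 1931 / 365 = 5.29 yr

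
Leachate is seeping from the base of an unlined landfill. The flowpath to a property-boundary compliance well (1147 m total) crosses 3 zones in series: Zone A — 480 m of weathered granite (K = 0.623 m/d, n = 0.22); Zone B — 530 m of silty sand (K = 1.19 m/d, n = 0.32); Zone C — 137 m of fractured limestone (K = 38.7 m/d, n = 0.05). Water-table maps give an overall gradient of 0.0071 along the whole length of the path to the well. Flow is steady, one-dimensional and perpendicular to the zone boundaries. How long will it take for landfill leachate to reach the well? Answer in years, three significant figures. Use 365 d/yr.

Continuity: the same q passes through each zone, so ΔH = q·Σ(L_j/K_j) — the zones act as resistances in series.
Σ(L/K) = 480/0.623 + 530/1.19 + 137/38.7 = 770.5 + 445.4 + 3.540 = 1219 d
K_eq = L_total / Σ(L/K) = 1147 / 1219 = 0.9406 m/d
q = K_eq · i = 0.9406 × 0.0071 = 0.006679 m/d (same in every zone)
Zone A: v = q/n = 0.006679/0.22 = 0.03036 m/d → t_A = 480/0.03036 = 15810 d
Zone B: v = q/n = 0.006679/0.32 = 0.02087 m/d → t_B = 530/0.02087 = 25390 d
Zone C: v = q/n = 0.006679/0.05 = 0.1336 m/d → t_C = 137/0.1336 = 1026 d
Total t = 15810 + 25390 + 1026 = 42230 d
   = 42230 / 365 = 116 yr

116 years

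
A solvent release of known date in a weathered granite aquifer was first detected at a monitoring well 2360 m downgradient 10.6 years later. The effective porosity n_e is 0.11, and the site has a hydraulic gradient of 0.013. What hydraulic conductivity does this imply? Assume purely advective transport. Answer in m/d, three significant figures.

t = 10.6 years = 3869 d
v = L / t = 2360 / 3869 = 0.6100 m/d
K = v · n / i = 0.6100 × 0.11 / 0.013 = 5.16 m/d

5.16 m/d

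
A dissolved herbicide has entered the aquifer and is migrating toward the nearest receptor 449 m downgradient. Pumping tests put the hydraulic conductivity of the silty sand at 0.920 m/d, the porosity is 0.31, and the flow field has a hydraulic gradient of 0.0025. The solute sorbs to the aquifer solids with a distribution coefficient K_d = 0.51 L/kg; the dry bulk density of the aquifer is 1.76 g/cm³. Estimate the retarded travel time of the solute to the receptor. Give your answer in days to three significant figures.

236000 days

Specific discharge q = 0.920 × 0.0025 = 0.002300 m/d
Seepage velocity v = q / n = 0.002300 / 0.31 = 0.007419 m/d
Retardation R = 1 + ρ_b·K_d/n = 1 + 1.76×0.51/0.31 = 3.895
Contaminant velocity v_c = v/R = 0.007419/3.895 = 0.001905 m/d
t = L/v_c = 449/0.001905 = 235700 d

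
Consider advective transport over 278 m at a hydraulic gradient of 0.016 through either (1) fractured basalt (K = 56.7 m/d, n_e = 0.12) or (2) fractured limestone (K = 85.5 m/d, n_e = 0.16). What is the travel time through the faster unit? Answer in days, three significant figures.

32.5 days

Unit 1 (fractured basalt): v = 56.7×0.016/0.12 = 7.560 m/d, t = 278/7.560 = 36.77 d
Unit 2 (fractured limestone): v = 85.5×0.016/0.16 = 8.550 m/d, t = 278/8.550 = 32.51 d
Faster unit: t = 32.5 d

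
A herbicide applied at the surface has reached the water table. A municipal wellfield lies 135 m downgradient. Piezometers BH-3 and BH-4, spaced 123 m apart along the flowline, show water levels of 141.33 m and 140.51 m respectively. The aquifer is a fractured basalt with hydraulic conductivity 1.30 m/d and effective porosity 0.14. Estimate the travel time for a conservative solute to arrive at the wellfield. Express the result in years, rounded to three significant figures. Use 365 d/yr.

5.97 years

Hydraulic gradient i = (141.33 − 140.51) / 123 = 0.82 / 123 = 0.006667
q = Ki = 1.30 × 0.006667 = 0.008667 m/d
v = Ki/n = 1.30·0.006667/0.14 = 0.06190 m/d
t = L / v = 135 / 0.06190 = 2181 d
   = 2181 / 365 = 5.97 yr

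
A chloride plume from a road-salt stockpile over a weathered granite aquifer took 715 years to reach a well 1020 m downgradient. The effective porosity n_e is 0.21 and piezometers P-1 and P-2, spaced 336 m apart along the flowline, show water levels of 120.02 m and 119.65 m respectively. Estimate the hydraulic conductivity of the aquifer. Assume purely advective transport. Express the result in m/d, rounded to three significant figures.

Hydraulic gradient i = (120.02 − 119.65) / 336 = 0.37 / 336 = 0.001101
t = 715 years = 261000 d
v = L / t = 1020 / 261000 = 0.003908 m/d
K = v · n / i = 0.003908 × 0.21 / 0.001101 = 0.745 m/d

0.745 m/d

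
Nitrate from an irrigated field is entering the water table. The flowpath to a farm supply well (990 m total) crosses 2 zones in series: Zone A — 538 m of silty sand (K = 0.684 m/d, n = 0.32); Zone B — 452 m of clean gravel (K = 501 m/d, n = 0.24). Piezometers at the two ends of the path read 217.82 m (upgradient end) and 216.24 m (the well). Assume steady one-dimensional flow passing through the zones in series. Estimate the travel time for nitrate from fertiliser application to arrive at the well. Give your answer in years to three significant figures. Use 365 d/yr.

Total head drop ΔH = 217.82 − 216.24 = 1.58 m
Continuity: the same q passes through each zone, so ΔH = q·Σ(L_j/K_j) — the zones act as resistances in series.
Σ(L/K) = 538/0.684 + 452/501 = 786.5 + 0.9022 = 787.5 d
q = ΔH / Σ(L/K) = 1.58 / 787.5 = 0.002006 m/d (same in every zone)
Zone A: v = q/n = 0.002006/0.32 = 0.006270 m/d → t_A = 538/0.006270 = 85800 d
Zone B: v = q/n = 0.002006/0.24 = 0.008360 m/d → t_B = 452/0.008360 = 54070 d
Total t = 85800 + 54070 = 139900 d
   = 139900 / 365 = 383 yr

383 years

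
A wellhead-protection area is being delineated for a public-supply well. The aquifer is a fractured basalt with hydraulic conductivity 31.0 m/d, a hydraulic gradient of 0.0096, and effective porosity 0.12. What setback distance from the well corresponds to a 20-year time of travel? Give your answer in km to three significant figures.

Specific discharge q = 31.0 × 0.0096 = 0.2976 m/d
v = Ki/n = 31.0·0.0096/0.12 = 2.480 m/d
T = 20 yr × 365 = 7300 d
L = v × T = 2.480 × 7300 = 18100 m
   = 18.1 km

18.1 km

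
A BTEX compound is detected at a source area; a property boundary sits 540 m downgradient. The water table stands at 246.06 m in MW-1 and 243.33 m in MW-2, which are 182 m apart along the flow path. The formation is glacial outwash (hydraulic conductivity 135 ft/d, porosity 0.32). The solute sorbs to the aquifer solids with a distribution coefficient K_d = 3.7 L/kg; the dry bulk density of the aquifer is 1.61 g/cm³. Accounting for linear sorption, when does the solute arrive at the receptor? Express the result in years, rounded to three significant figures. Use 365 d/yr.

15.0 years

Hydraulic gradient i = (246.06 − 243.33) / 182 = 2.73 / 182 = 0.01500
K = 135 ft/d × 0.3048 = 41.15 m/d
q = Ki = 41.15 × 0.01500 = 0.6172 m/d
v_s = q/n_e = 0.6172/0.32 = 1.929 m/d
Retardation R = 1 + ρ_b·K_d/n = 1 + 1.61×3.7/0.32 = 19.62
Contaminant velocity v_c = v/R = 1.929/19.62 = 0.09833 m/d
t = L/v_c = 540/0.09833 = 5492 d
   = 5492/365 = 15.0 yr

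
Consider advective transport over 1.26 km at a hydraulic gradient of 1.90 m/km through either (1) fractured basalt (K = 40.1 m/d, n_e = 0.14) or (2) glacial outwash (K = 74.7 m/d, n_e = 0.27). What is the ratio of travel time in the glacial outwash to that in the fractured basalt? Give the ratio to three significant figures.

Unit 1 (fractured basalt): v = 40.1×0.0019/0.14 = 0.5442 m/d, t = 1260/0.5442 = 2315 d
Unit 2 (glacial outwash): v = 74.7×0.0019/0.27 = 0.5257 m/d, t = 1260/0.5257 = 2397 d
t(glacial outwash) / t(fractured basalt) = 2397/2315 = 1.04

1.04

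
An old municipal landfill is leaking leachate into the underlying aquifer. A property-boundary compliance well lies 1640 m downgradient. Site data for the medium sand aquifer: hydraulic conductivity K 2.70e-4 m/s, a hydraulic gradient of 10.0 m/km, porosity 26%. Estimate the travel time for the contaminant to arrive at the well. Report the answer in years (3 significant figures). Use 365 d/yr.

5.01 years

K = 2.70e-4 m/s × 86400 s/d = 23.33 m/d
q = Ki = 23.33 × 0.010 = 0.2333 m/d
Average linear velocity = 0.2333 / 0.26 = 0.8972 m/d
t = L / v = 1640 / 0.8972 = 1828 d
   = 1828 / 365 = 5.01 yr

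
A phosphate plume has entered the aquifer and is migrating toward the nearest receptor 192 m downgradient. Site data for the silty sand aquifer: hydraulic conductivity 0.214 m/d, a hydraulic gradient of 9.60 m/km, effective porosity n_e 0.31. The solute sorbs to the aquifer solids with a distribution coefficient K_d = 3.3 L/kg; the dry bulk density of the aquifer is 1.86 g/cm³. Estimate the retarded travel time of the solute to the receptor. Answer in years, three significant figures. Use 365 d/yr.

1650 years

q = Ki = 0.214 × 0.0096 = 0.002054 m/d
Seepage velocity v = q / n = 0.002054 / 0.31 = 0.006627 m/d
Retardation R = 1 + ρ_b·K_d/n = 1 + 1.86×3.3/0.31 = 20.80
Contaminant velocity v_c = v/R = 0.006627/20.80 = 3.186e-4 m/d
t = L/v_c = 192/3.186e-4 = 602600 d
   = 602600/365 = 1650 yr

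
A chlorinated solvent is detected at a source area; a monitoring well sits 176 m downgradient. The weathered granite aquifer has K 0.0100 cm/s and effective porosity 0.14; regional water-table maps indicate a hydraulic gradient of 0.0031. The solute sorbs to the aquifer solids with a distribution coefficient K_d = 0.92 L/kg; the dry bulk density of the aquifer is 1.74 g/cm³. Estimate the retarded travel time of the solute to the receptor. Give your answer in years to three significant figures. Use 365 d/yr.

K = 0.0100 cm/s × 864 = 8.640 m/d
Specific discharge q = 8.640 × 0.0031 = 0.02678 m/d
Average linear velocity = 0.02678 / 0.14 = 0.1913 m/d
Retardation R = 1 + ρ_b·K_d/n = 1 + 1.74×0.92/0.14 = 12.43
Contaminant velocity v_c = v/R = 0.1913/12.43 = 0.01539 m/d
t = L/v_c = 176/0.01539 = 11440 d
   = 11440/365 = 31.3 yr

31.3 years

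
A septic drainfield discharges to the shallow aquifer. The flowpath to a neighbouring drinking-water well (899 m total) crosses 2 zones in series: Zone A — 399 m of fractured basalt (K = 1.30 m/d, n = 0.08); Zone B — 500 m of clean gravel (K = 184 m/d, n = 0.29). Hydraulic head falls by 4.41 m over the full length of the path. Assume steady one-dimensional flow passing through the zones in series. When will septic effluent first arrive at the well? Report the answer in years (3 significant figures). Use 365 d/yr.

Continuity: the same q passes through each zone, so ΔH = q·Σ(L_j/K_j) — the zones act as resistances in series.
Σ(L/K) = 399/1.30 + 500/184 = 306.9 + 2.717 = 309.6 d
q = ΔH / Σ(L/K) = 4.41 / 309.6 = 0.01424 m/d (same in every zone)
Zone A: v = q/n = 0.01424/0.08 = 0.1780 m/d → t_A = 399/0.1780 = 2241 d
Zone B: v = q/n = 0.01424/0.29 = 0.04911 m/d → t_B = 500/0.04911 = 10180 d
Total t = 2241 + 10180 = 12420 d
   = 12420 / 365 = 34.0 yr

34.0 years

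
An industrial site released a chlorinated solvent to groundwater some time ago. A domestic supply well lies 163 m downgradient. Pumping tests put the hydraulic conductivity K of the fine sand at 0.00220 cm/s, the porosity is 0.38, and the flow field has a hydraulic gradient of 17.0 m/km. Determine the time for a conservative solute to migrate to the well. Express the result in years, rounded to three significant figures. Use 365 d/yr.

5.25 years

K = 0.00220 cm/s × 864 = 1.901 m/d
q = Ki = 1.901 × 0.017 = 0.03231 m/d
Seepage velocity v = q / n = 0.03231 / 0.38 = 0.08504 m/d
t = L / v = 163 / 0.08504 = 1917 d
   = 1917 / 365 = 5.25 yr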